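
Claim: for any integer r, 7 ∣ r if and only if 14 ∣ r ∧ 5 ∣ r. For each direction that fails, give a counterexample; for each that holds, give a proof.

(←) Suppose 14 ∣ r and 5 ∣ r. Any common multiple of 14 and 5 is a multiple of their lcm; here gcd(14, 5) = 1, so lcm(14, 5) = 14·5 = 70, so 70 ∣ r. Since 7 ∣ 70, it follows that 7 ∣ r.

(→) This fails: take r = 7. Certainly 7 ∣ 7, but 14 ∤ 7.

(⇒) fails; (⇐) holds.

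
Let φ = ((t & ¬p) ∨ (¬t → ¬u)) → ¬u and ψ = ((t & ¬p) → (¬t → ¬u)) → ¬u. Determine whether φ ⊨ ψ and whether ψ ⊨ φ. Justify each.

Not equivalent: only (⇐) holds.

(⇒) This fails. Under t = F, u = T, p = F, the left side is true but the right side is false.

(⇐) Assume the antecedent. If t is true, the antecedent forces (t = T, u = F, p = F) or (t = T, u = F, p = T), and ((t & ¬p) ∨ (¬t → ¬u)) → ¬u holds there. If t is false, ((t & ¬p) ∨ (¬t → ¬u)) → ¬u reduces to true regardless of the other variables. Either way ((t & ¬p) ∨ (¬t → ¬u)) → ¬u holds.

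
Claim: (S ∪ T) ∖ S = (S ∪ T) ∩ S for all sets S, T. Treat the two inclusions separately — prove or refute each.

(⊆) This inclusion fails. Take S = ∅, T = {1}; then 1 ∈ (S ∪ T) ∖ S but 1 ∉ (S ∪ T) ∩ S.

(⊇) This inclusion fails. Take S = {1}, T = ∅; then 1 ∈ (S ∪ T) ∩ S but 1 ∉ (S ∪ T) ∖ S.

Neither inclusion holds.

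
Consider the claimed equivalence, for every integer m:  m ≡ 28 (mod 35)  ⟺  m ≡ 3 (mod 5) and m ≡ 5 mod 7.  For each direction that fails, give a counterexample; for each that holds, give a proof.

(⟹) This fails: m = 28 gives 28 ≡ 28 (mod 35) but 28 ≡ 0 (mod 7), so the conjunction on the right does not hold.

(⟸) This fails: m = 33 satisfies both congruences on the right (33 ≡ 3 mod 5 and 33 ≡ 5 mod 7) yet 33 ≡ 33 (mod 35), not 28.

(⇒) fails and (⇐) fails.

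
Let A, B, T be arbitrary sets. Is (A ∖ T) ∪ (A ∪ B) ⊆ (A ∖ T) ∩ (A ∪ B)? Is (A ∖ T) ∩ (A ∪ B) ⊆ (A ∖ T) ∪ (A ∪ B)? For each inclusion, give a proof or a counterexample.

(⊇) Let x ∈ (A ∖ T) ∩ (A ∪ B). Then either x ∈ A and x ∉ B, T; or x ∈ A ∩ B and x ∉ T. In each case x ∈ (A ∖ T) ∪ (A ∪ B), so (A ∖ T) ∩ (A ∪ B) ⊆ (A ∖ T) ∪ (A ∪ B).

(⊆) This inclusion fails. Take A = ∅, B = {1}, T = ∅; then 1 ∈ (A ∖ T) ∪ (A ∪ B) but 1 ∉ (A ∖ T) ∩ (A ∪ B).

Only the reverse inclusion holds.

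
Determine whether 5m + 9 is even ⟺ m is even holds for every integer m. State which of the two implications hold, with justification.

Neither direction holds.

[⇒] This fails: m = 5 gives 5m + 9 = 34, which is even, but 5 is odd, not even.

[⇐] This also fails: m = 6 is even, but 5m + 9 = 39 is odd, not even.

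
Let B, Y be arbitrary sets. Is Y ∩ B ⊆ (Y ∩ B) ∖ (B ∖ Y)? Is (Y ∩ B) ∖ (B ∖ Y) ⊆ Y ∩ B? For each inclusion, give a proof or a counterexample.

(⟹) Let x ∈ Y ∩ B. Then x ∈ B ∩ Y, from which x ∈ (Y ∩ B) ∖ (B ∖ Y).

(⟸) Let x ∈ (Y ∩ B) ∖ (B ∖ Y). Then x ∈ B ∩ Y, from which x ∈ Y ∩ B.

The two sets are equal.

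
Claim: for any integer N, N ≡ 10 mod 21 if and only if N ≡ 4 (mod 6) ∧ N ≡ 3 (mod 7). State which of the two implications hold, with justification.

Only the converse holds.

[⇒] This fails: N = 31 gives 31 ≡ 10 (mod 21) but 31 ≡ 1 (mod 6), so the conjunction on the right does not hold.

[⇐] Conversely, if N ≡ 4 (mod 6) and N ≡ 3 (mod 7), then by the Chinese remainder theorem N ≡ 10 (mod 42). Since 10 ≡ 10 (mod 21) and 21 ∣ 42, we get N ≡ 10 (mod 21).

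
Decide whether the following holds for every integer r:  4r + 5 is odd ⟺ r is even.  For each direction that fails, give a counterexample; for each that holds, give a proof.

Only the converse holds.

[⇒] This fails: take r = 3. Then 4r + 5 = 17, which is odd, yet r = 3 is odd, not even.

[⇐] Suppose r is even. Since 4 is even, 4r is even for every r, so 4r + 5 has the same parity as 5, which is odd. Hence 4r + 5 is odd.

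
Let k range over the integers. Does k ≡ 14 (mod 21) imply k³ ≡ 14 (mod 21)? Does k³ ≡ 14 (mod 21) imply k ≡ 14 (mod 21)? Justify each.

(⇐) Suppose k³ ≡ 14 (mod 21). The only residue r in {0, …, 20} with r³ ≡ 14 (mod 21) is r = 14, so k ≡ 14 (mod 21).

(⇒) Suppose k ≡ 14 (mod 21). Write k = 21j + 14. Then (21j + 14)³ = 9261j³ + 18522j² + 12348j + 2744 = 21(441j³ + 882j² + 588j + 130) + 14, so k³ ≡ 14 (mod 21).

Both implications hold.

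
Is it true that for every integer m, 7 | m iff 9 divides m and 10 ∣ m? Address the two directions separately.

[⇒] This fails: take m = 7. Certainly 7 ∣ 7, but 9 ∤ 7.

[⇐] This fails: take m = 90. Both 9 ∣ 90 and 10 ∣ 90, yet 90 is not a multiple of 7 (since 90 = 12·7 + 6), so 7 ∤ 90.

Neither implication holds.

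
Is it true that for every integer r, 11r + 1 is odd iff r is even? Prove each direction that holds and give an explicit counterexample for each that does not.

Both implications hold.

[⇐] Suppose r is even; write r = 2j. Then 11r + 1 = 11·(2j) + 1 = 2·11j + 1, which is odd.

[⇒] Suppose 11r + 1 is odd. Since 11 is odd, 11r and r have the same parity, so 11r + 1 ≡ r + 1 (mod 2). As 1 is odd, 11r + 1 is odd exactly when r is even. Thus r is even.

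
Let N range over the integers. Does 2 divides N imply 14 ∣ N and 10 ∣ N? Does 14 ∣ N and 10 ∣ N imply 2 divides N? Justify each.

(⇒) fails; (⇐) holds.

[⇒] This fails: take N = 2. Certainly 2 ∣ 2, but 14 ∤ 2.

[⇐] Suppose 14 ∣ N and 10 ∣ N. Any common multiple of 14 and 10 is a multiple of their lcm; here lcm(14, 10) = 14·10/gcd(14, 10) = 140/2 = 70, so 70 ∣ N. Since 2 ∣ 70, it follows that 2 ∣ N.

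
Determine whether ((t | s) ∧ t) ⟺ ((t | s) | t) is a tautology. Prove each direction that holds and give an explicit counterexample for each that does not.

(⟹) Assume the antecedent. If t is true, (t | s) | t reduces to true regardless of the other variables. If t is false, the antecedent cannot hold. Either way (t | s) | t holds.

(⟸) This fails. Under t = F, s = T, the left side is false but the right side is true.

Only the forward direction holds.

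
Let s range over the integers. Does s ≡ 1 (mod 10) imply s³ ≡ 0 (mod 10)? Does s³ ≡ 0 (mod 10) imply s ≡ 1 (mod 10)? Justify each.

(⇒) fails and (⇐) fails.

(→) This fails: take s = 1. Then 1 ≡ 1 (mod 10), but 1³ = 1 ≡ 1 (mod 10), not 0.

(←) This fails: take s = 0. Then 0³ = 0 ≡ 0 (mod 10), yet 0 ≡ 0 (mod 10), not 1.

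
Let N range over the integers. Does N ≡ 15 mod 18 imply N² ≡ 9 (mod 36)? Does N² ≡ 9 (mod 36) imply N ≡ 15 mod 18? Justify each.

(⇒) holds; (⇐) fails.

(←) This fails: take N = 3. Then 3² = 9 ≡ 9 (mod 36), yet 3 ≡ 3 (mod 18), not 15.

(→) Suppose N ≡ 15 (mod 18). Working modulo 36, N ∈ {15, 33}; for each such r, r² ≡ 9 (mod 36).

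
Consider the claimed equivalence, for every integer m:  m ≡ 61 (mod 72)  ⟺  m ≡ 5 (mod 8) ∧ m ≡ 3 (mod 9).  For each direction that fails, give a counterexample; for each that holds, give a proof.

(⇒) fails and (⇐) fails.

(→) This fails: m = 61 gives 61 ≡ 61 (mod 72) but 61 ≡ 7 (mod 9), so the conjunction on the right does not hold.

(←) This fails: m = 21 satisfies both congruences on the right (21 ≡ 5 mod 8 and 21 ≡ 3 mod 9) yet 21 ≡ 21 (mod 72), not 61.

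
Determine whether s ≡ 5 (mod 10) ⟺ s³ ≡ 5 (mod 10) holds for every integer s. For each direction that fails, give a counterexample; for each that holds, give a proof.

(⟹) Suppose s ≡ 5 (mod 10). Write s = 10j + 5. Then (10j + 5)³ = 1000j³ + 1500j² + 750j + 125 = 10(100j³ + 150j² + 75j + 12) + 5, so s³ ≡ 5 (mod 10).

(⟸) For the converse, argue contrapositively. If s ≢ 5 (mod 10), then s is congruent to one of 0, 1, 2, 3, 4, 6, 7, 8, 9 modulo 10, and these give s³ ≡ 0, 1, 8, 7, 4, 6, 3, 2, 9 respectively — never 5.

Both implications hold.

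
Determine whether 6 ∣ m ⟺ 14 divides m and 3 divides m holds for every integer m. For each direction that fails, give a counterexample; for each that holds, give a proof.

(⇒) fails; (⇐) holds.

(⇐) Suppose 14 ∣ m and 3 ∣ m. Any common multiple of 14 and 3 is a multiple of their lcm; here gcd(14, 3) = 1, so lcm(14, 3) = 14·3 = 42, so 42 ∣ m. Since 6 ∣ 42, it follows that 6 ∣ m.

(⇒) This fails: take m = 6. Certainly 6 ∣ 6, but 14 ∤ 6.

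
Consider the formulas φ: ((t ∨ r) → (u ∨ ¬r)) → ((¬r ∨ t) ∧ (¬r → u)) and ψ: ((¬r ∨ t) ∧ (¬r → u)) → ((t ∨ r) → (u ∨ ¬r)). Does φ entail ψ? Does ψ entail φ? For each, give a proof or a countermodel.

(⟹) This fails. Under r = T, t = T, u = F, the left side is true but the right side is false.

(⟸) This fails. Under r = F, t = F, u = F, the left side is false but the right side is true.

Neither implication holds.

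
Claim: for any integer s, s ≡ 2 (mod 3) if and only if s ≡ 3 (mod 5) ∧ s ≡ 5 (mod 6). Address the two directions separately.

Forward direction. This fails: s = 2 gives 2 ≡ 2 (mod 3) but 2 ≡ 2 (mod 5), so the conjunction on the right does not hold.

Converse. If s ≡ 3 (mod 5) and s ≡ 5 (mod 6), then by the Chinese remainder theorem s ≡ 23 (mod 30). Since 23 ≡ 2 (mod 3) and 3 ∣ 30, we get s ≡ 2 (mod 3).

(⇒) fails; (⇐) holds.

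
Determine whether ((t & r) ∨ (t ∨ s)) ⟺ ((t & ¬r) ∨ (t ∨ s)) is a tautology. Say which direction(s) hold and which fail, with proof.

Both directions hold; the statement is true.

[⇒] Assume the antecedent. If t is true, (t & ¬r) ∨ (t ∨ s) reduces to true regardless of the other variables. If t is false, the antecedent forces (t = F, s = T, r = F) or (t = F, s = T, r = T), and (t & ¬r) ∨ (t ∨ s) holds there. Either way (t & ¬r) ∨ (t ∨ s) holds.

[⇐] Assume the antecedent. If t is true, (t & r) ∨ (t ∨ s) reduces to true regardless of the other variables. If t is false, the antecedent forces (t = F, s = T, r = F) or (t = F, s = T, r = T), and (t & r) ∨ (t ∨ s) holds there. Either way (t & r) ∨ (t ∨ s) holds.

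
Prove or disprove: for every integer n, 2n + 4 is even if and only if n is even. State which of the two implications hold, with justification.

Only the converse holds.

(⟹) This fails: take n = 1. Then 2n + 4 = 6, which is even, yet n = 1 is odd, not even.

(⟸) Suppose n is even. Since 2 is even, 2n is even for every n, so 2n + 4 has the same parity as 4, which is even. Hence 2n + 4 is even.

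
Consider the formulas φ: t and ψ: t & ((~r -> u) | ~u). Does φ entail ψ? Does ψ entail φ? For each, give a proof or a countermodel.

(⇒) Assume the antecedent. If r is true, the antecedent forces (r = T, u = F, t = T) or (r = T, u = T, t = T), and t & ((~r -> u) | ~u) holds there. If r is false, the antecedent forces (r = F, u = F, t = T) or (r = F, u = T, t = T), and t & ((~r -> u) | ~u) holds there. Either way t & ((~r -> u) | ~u) holds.

(⇐) Assume the antecedent. If r is true, the antecedent forces (r = T, u = F, t = T) or (r = T, u = T, t = T), and t holds there. If r is false, the antecedent forces (r = F, u = F, t = T) or (r = F, u = T, t = T), and t holds there. Either way t holds.

The biconditional holds.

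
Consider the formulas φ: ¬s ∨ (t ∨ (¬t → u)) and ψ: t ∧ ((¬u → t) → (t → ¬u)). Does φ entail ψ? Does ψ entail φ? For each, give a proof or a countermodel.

(⇒) fails; (⇐) holds.

(→) This fails. Under u = F, s = F, t = F, the left side is true but the right side is false.

(←) Assume the antecedent. If u is true, the antecedent cannot hold. If u is false, the antecedent forces (u = F, s = F, t = T) or (u = F, s = T, t = T), and ¬s ∨ (t ∨ (¬t → u)) holds there. Either way ¬s ∨ (t ∨ (¬t → u)) holds.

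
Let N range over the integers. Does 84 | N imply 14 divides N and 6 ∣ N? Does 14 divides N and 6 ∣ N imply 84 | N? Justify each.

[⇒] If 84 ∣ N, write N = 84q. Since 84 = 6·14, N = 14·(6q), so 14 ∣ N; and since 84 = 14·6, N = 6·(14q), so 6 ∣ N.

[⇐] This fails: take N = 42. Both 14 ∣ 42 and 6 ∣ 42, yet 42 is not a multiple of 84 (since 42 = 0·84 + 42), so 84 ∤ 42.

Only the forward direction holds.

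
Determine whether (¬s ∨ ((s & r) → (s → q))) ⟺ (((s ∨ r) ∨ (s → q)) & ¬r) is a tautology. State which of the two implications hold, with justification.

Only the reverse direction holds.

(→) This fails. Under r = T, q = F, s = F, the left side is true but the right side is false.

(←) Assume the antecedent. If r is true, the antecedent cannot hold. If r is false, ¬s ∨ ((s & r) → (s → q)) reduces to true regardless of the other variables. Either way ¬s ∨ ((s & r) → (s → q)) holds.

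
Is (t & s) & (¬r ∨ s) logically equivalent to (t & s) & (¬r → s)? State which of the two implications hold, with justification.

(⇒) Assume the antecedent. If r is true, the antecedent forces (r = T, t = T, s = T), and (t & s) & (¬r → s) holds there. If r is false, the antecedent forces (r = F, t = T, s = T), and (t & s) & (¬r → s) holds there. Either way (t & s) & (¬r → s) holds.

(⇐) Assume the antecedent. If r is true, the antecedent forces (r = T, t = T, s = T), and (t & s) & (¬r ∨ s) holds there. If r is false, the antecedent forces (r = F, t = T, s = T), and (t & s) & (¬r ∨ s) holds there. Either way (t & s) & (¬r ∨ s) holds.

Both directions hold; the statement is true.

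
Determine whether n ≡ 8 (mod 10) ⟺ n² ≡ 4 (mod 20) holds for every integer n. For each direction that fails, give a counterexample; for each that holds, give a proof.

(⇒) Suppose n ≡ 8 (mod 10). Working modulo 20, n ∈ {8, 18}; for each such r, r² ≡ 4 (mod 20).

(⇐) This fails: take n = 2. Then 2² = 4 ≡ 4 (mod 20), yet 2 ≡ 2 (mod 10), not 8.

The forward direction holds; the converse fails.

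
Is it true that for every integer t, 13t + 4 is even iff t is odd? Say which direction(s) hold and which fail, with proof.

[⇒] This fails: t = 6 gives 13t + 4 = 82, which is even, but 6 is even, not odd.

[⇐] This also fails: t = 3 is odd, but 13t + 4 = 43 is odd, not even.

Neither direction holds.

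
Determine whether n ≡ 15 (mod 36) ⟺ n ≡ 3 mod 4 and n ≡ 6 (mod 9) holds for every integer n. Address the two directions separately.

(⇐) If n ≡ 3 (mod 4) and n ≡ 6 (mod 9), then by the Chinese remainder theorem n ≡ 15 (mod 36). This is exactly n ≡ 15 (mod 36).

(⇒) Suppose n ≡ 15 (mod 36); write n = 36j + 15. Since 4 ∣ 36, reducing mod 4 gives n ≡ 15 ≡ 3 (mod 4); since 9 ∣ 36, reducing mod 9 gives n ≡ 15 ≡ 6 (mod 9).

Both implications hold.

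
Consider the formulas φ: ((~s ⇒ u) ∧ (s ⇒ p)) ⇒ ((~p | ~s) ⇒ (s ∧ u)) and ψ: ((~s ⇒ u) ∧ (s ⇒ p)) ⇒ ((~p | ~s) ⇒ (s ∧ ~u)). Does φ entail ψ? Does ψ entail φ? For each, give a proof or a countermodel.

[⇒] Assume the antecedent. If u is true, the antecedent forces (u = T, s = T, p = F) or (u = T, s = T, p = T), and the consequent holds there. If u is false, the consequent reduces to true regardless of the other variables. Either way the consequent holds.

[⇐] Assume the antecedent. If u is true, the antecedent forces (u = T, s = T, p = F) or (u = T, s = T, p = T), and the consequent holds there. If u is false, the consequent reduces to true regardless of the other variables. Either way the consequent holds.

Equivalent; both directions hold.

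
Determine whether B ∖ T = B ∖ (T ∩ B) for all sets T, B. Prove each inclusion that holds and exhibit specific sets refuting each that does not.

Both inclusions hold.

(⊆) Let x ∈ B ∖ T. Then x ∈ B and x ∉ T, from which x ∈ B ∖ (T ∩ B).

(⊇) Let x ∈ B ∖ (T ∩ B). Then x ∈ B and x ∉ T, from which x ∈ B ∖ T.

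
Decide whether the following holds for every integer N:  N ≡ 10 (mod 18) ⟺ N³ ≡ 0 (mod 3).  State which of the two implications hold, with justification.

(⇒) This fails: take N = 10. Then 10 ≡ 10 (mod 18), but 10³ = 1000 ≡ 1 (mod 3), not 0.

(⇐) This fails: take N = 0. Then 0³ = 0 ≡ 0 (mod 3), yet 0 ≡ 0 (mod 18), not 10.

Neither implication holds.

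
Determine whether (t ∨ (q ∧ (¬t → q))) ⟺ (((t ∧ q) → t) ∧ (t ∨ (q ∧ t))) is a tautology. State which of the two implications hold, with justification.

(⇒) This fails. Under q = T, t = F, the left side is true but the right side is false.

(⇐) Assume the antecedent. If q is true, t ∨ (q ∧ (¬t → q)) reduces to true regardless of the other variables. If q is false, the antecedent forces (q = F, t = T), and t ∨ (q ∧ (¬t → q)) holds there. Either way t ∨ (q ∧ (¬t → q)) holds.

Only the reverse direction holds.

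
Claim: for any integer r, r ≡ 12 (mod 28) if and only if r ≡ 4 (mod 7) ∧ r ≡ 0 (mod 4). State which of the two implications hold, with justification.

[⇒] This fails: r = 12 gives 12 ≡ 12 (mod 28) but 12 ≡ 5 (mod 7), so the conjunction on the right does not hold.

[⇐] This fails: r = 4 satisfies both congruences on the right (4 ≡ 4 mod 7 and 4 ≡ 0 mod 4) yet 4 ≡ 4 (mod 28), not 12.

Neither implication holds.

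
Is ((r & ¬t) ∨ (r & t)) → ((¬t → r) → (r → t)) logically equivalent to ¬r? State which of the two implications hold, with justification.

Converse. Assume the antecedent. If t is true, the consequent reduces to true regardless of the other variables. If t is false, the antecedent forces (t = F, r = F), and the consequent holds there. Either way the consequent holds.

Forward direction. This fails. Under t = T, r = T, the left side is true but the right side is false.

Only the converse holds.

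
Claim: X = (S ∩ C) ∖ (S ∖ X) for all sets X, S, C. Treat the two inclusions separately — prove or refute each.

The sets are not equal: only the reverse inclusion holds.

(⟹) This inclusion fails. Take X = {1}, S = ∅, C = ∅; then 1 ∈ X but 1 ∉ (S ∩ C) ∖ (S ∖ X).

(⟸) Let x ∈ (S ∩ C) ∖ (S ∖ X). Then x ∈ X ∩ S ∩ C, from which x ∈ X.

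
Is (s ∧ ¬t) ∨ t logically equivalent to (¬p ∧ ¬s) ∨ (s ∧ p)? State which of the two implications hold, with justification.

[⇒] This fails. Under s = T, p = F, t = F, the left side is true but the right side is false.

[⇐] This fails. Under s = F, p = F, t = F, the left side is false but the right side is true.

(⇒) fails and (⇐) fails.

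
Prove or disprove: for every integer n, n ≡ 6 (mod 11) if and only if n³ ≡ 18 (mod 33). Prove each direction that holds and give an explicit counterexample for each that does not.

Only the converse holds.

Converse. The residues r modulo 33 with r³ ≡ 18 (mod 33) are exactly {6}, and each is ≡ 6 (mod 11).

Forward direction. This fails: take n = 17. Then 17 ≡ 6 (mod 11), but 17³ = 4913 ≡ 29 (mod 33), not 18.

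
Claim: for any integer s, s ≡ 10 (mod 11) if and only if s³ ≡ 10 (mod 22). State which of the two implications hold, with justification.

Converse. The residues r modulo 22 with r³ ≡ 10 (mod 22) are exactly {10}, and each is ≡ 10 (mod 11).

Forward direction. This fails: take s = 21. Then 21 ≡ 10 (mod 11), but 21³ = 9261 ≡ 21 (mod 22), not 10.

(⇒) fails; (⇐) holds.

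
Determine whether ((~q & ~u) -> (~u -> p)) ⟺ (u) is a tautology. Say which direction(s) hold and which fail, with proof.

Not equivalent: only (⇐) holds.

(⇒) This fails. Under u = F, q = T, p = F, the left side is true but the right side is false.

(⇐) Assume the antecedent. If u is true, (~q & ~u) -> (~u -> p) reduces to true regardless of the other variables. If u is false, the antecedent cannot hold. Either way (~q & ~u) -> (~u -> p) holds.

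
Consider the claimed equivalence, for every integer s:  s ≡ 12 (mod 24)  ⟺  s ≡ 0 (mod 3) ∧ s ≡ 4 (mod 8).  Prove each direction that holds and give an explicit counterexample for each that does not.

(⇐) If s ≡ 0 (mod 3) and s ≡ 4 (mod 8), then by the Chinese remainder theorem s ≡ 12 (mod 24). This is exactly s ≡ 12 (mod 24).

(⇒) Suppose s ≡ 12 (mod 24); write s = 24j + 12. Since 3 ∣ 24, reducing mod 3 gives s ≡ 12 ≡ 0 (mod 3); since 8 ∣ 24, reducing mod 8 gives s ≡ 12 ≡ 4 (mod 8).

Both implications hold.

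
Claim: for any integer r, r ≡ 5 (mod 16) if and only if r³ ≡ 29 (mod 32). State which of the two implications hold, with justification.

(⟹) This fails: take r = 21. Then 21 ≡ 5 (mod 16), but 21³ = 9261 ≡ 13 (mod 32), not 29.

(⟸) Conversely, the residues r modulo 32 with r³ ≡ 29 (mod 32) are exactly {5}, and each is ≡ 5 (mod 16).

Only the reverse direction holds.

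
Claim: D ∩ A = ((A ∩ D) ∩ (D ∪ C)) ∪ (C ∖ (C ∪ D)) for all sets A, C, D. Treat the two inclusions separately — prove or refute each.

(⊆) Let x ∈ D ∩ A. Then either x ∈ A ∩ D and x ∉ C; or x ∈ A ∩ C ∩ D. In each case x ∈ ((A ∩ D) ∩ (D ∪ C)) ∪ (C ∖ (C ∪ D)), so D ∩ A ⊆ ((A ∩ D) ∩ (D ∪ C)) ∪ (C ∖ (C ∪ D)).

(⊇) Let x ∈ ((A ∩ D) ∩ (D ∪ C)) ∪ (C ∖ (C ∪ D)). Then either x ∈ A ∩ D and x ∉ C; or x ∈ A ∩ C ∩ D. In each case x ∈ D ∩ A, so ((A ∩ D) ∩ (D ∪ C)) ∪ (C ∖ (C ∪ D)) ⊆ D ∩ A.

Both inclusions hold.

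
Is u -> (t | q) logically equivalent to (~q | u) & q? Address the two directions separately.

(→) This fails. Under q = F, t = F, u = F, the left side is true but the right side is false.

(←) Assume the antecedent. If q is true, u -> (t | q) reduces to true regardless of the other variables. If q is false, the antecedent cannot hold. Either way u -> (t | q) holds.

Only the converse holds.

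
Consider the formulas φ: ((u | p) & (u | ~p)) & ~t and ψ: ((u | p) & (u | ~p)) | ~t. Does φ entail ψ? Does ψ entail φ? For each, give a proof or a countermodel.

Only the forward direction holds.

(→) Assume the antecedent. If t is true, the antecedent cannot hold. If t is false, ((u | p) & (u | ~p)) | ~t reduces to true regardless of the other variables. Either way ((u | p) & (u | ~p)) | ~t holds.

(←) This fails. Under t = F, u = F, p = F, the left side is false but the right side is true.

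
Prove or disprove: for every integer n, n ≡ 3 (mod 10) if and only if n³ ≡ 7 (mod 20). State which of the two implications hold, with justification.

(⟹) This fails: take n = 13. Then 13 ≡ 3 (mod 10), but 13³ = 2197 ≡ 17 (mod 20), not 7.

(⟸) Conversely, the residues r modulo 20 with r³ ≡ 7 (mod 20) are exactly {3}, and each is ≡ 3 (mod 10).

Only the converse holds.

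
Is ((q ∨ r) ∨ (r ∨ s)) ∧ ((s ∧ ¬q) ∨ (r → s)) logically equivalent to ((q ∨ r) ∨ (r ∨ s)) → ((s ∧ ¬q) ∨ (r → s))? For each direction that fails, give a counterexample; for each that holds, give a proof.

Only the forward implication holds.

(⇒) Assume the antecedent. If r is true, the antecedent forces (r = T, s = T, q = F) or (r = T, s = T, q = T), and the consequent holds there. If r is false, the consequent reduces to true regardless of the other variables. Either way the consequent holds.

(⇐) This fails. Under r = F, s = F, q = F, the left side is false but the right side is true.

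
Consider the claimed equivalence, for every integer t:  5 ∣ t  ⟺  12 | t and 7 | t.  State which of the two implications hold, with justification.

[⇒] This fails: take t = 5. Certainly 5 ∣ 5, but 12 ∤ 5.

[⇐] This fails: take t = 84. Both 12 ∣ 84 and 7 ∣ 84, yet 84 is not a multiple of 5 (since 84 = 16·5 + 4), so 5 ∤ 84.

(⇒) fails and (⇐) fails.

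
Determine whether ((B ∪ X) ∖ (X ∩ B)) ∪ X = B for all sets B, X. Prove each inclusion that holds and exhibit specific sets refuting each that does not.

(⊇) Let x ∈ B. Then either x ∈ B and x ∉ X; or x ∈ B ∩ X. In each case x ∈ ((B ∪ X) ∖ (X ∩ B)) ∪ X, so B ⊆ ((B ∪ X) ∖ (X ∩ B)) ∪ X.

(⊆) This inclusion fails. Take B = ∅, X = {1}; then 1 ∈ ((B ∪ X) ∖ (X ∩ B)) ∪ X but 1 ∉ B.

(⊆) fails; (⊇) holds.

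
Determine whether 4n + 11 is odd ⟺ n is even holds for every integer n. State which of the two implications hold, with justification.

(⟹) This fails: take n = 7. Then 4n + 11 = 39, which is odd, yet n = 7 is odd, not even.

(⟸) Suppose n is even. Since 4 is even, 4n is even for every n, so 4n + 11 has the same parity as 11, which is odd. Hence 4n + 11 is odd.

Only the reverse direction holds.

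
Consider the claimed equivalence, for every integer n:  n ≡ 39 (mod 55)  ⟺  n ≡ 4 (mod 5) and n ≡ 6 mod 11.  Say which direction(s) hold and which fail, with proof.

(⟸) If n ≡ 4 (mod 5) and n ≡ 6 (mod 11), then by the Chinese remainder theorem n ≡ 39 (mod 55). This is exactly n ≡ 39 (mod 55).

(⟹) Suppose n ≡ 39 (mod 55); write n = 55j + 39. Since 5 ∣ 55, reducing mod 5 gives n ≡ 39 ≡ 4 (mod 5); since 11 ∣ 55, reducing mod 11 gives n ≡ 39 ≡ 6 (mod 11).

Equivalent; both directions hold.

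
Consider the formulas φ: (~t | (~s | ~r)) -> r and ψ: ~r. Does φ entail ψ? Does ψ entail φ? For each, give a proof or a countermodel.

Both directions fail.

(⟹) This fails. Under s = F, t = F, r = T, the left side is true but the right side is false.

(⟸) This fails. Under s = F, t = F, r = F, the left side is false but the right side is true.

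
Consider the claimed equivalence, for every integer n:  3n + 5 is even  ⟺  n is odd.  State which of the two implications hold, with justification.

Equivalent; both directions hold.

Converse. Suppose n is odd; write n = 2j + 1. Then 3n + 5 = 3·(2j + 1) + 5 = 2·3j + 8, which is even.

Forward direction. Suppose 3n + 5 is even. Since 3 is odd, 3n and n have the same parity, so 3n + 5 ≡ n + 5 (mod 2). As 5 is odd, 3n + 5 is even exactly when n is odd. Thus n is odd.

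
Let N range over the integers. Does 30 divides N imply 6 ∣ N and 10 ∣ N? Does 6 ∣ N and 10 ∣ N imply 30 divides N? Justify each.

Equivalent; both directions hold.

[⇒] If 30 ∣ N, write N = 30q. Since 30 = 5·6, N = 6·(5q), so 6 ∣ N; and since 30 = 3·10, N = 10·(3q), so 10 ∣ N.

[⇐] Suppose 6 ∣ N and 10 ∣ N. Any common multiple of 6 and 10 is a multiple of their lcm; here lcm(6, 10) = 6·10/gcd(6, 10) = 60/2 = 30, so 30 ∣ N.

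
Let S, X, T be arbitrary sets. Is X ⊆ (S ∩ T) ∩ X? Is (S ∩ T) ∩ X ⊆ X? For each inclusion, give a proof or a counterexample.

(⊆) This inclusion fails. Take S = ∅, X = {1}, T = ∅; then 1 ∈ X but 1 ∉ (S ∩ T) ∩ X.

(⊇) Let x ∈ (S ∩ T) ∩ X. Then x ∈ S ∩ X ∩ T, from which x ∈ X.

Only the reverse inclusion holds.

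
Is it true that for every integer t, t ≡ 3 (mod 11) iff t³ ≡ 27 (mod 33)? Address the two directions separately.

[⇐] The residues r modulo 33 with r³ ≡ 27 (mod 33) are exactly {3}, and each is ≡ 3 (mod 11).

[⇒] This fails: take t = 14. Then 14 ≡ 3 (mod 11), but 14³ = 2744 ≡ 5 (mod 33), not 27.

The forward direction fails; the converse holds.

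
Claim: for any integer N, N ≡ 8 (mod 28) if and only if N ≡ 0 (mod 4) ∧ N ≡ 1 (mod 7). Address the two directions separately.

The biconditional holds.

(⇐) If N ≡ 0 (mod 4) and N ≡ 1 (mod 7), then by the Chinese remainder theorem N ≡ 8 (mod 28). This is exactly N ≡ 8 (mod 28).

(⇒) Suppose N ≡ 8 (mod 28); write N = 28j + 8. Since 4 ∣ 28, reducing mod 4 gives N ≡ 8 ≡ 0 (mod 4); since 7 ∣ 28, reducing mod 7 gives N ≡ 8 ≡ 1 (mod 7).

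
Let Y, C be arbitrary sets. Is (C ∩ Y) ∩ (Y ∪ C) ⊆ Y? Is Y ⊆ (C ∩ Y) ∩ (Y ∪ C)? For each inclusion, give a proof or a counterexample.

Only the forward inclusion holds.

Reverse inclusion. This inclusion fails. Take Y = {1}, C = ∅; then 1 ∈ Y but 1 ∉ (C ∩ Y) ∩ (Y ∪ C).

Forward inclusion. Let x ∈ (C ∩ Y) ∩ (Y ∪ C). Then x ∈ Y ∩ C, from which x ∈ Y.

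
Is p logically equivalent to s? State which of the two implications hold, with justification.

Neither implication holds.

[⇒] This fails. Under p = T, s = F, the left side is true but the right side is false.

[⇐] This fails. Under p = F, s = T, the left side is false but the right side is true.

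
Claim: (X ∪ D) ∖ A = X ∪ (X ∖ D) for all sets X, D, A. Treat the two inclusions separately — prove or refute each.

Forward inclusion. This inclusion fails. Take X = ∅, D = {1}, A = ∅; then 1 ∈ (X ∪ D) ∖ A but 1 ∉ X ∪ (X ∖ D).

Reverse inclusion. This inclusion fails. Take X = {1}, D = ∅, A = {1}; then 1 ∈ X ∪ (X ∖ D) but 1 ∉ (X ∪ D) ∖ A.

Both inclusions fail.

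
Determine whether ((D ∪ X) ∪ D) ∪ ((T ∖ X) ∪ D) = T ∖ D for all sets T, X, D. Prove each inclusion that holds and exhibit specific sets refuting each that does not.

(⟹) This inclusion fails. Take T = ∅, X = {1}, D = ∅; then 1 ∈ ((D ∪ X) ∪ D) ∪ ((T ∖ X) ∪ D) but 1 ∉ T ∖ D.

(⟸) Let x ∈ T ∖ D. Then either x ∈ T and x ∉ X, D; or x ∈ T ∩ X and x ∉ D. In each case x ∈ ((D ∪ X) ∪ D) ∪ ((T ∖ X) ∪ D), so T ∖ D ⊆ ((D ∪ X) ∪ D) ∪ ((T ∖ X) ∪ D).

(⊆) fails; (⊇) holds.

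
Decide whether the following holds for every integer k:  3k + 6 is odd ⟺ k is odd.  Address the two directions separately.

Both directions hold; the statement is true.

(→) Suppose 3k + 6 is odd. Since 3 is odd, 3k and k have the same parity, so 3k + 6 ≡ k + 6 (mod 2). As 6 is even, 3k + 6 is odd exactly when k is odd. Thus k is odd.

(←) Conversely, suppose k is odd; write k = 2j + 1. Then 3k + 6 = 3·(2j + 1) + 6 = 2·3j + 9, which is odd.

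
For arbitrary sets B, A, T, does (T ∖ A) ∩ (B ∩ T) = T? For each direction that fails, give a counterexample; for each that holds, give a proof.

Only the forward inclusion holds.

(⊆) Let x ∈ (T ∖ A) ∩ (B ∩ T). Then x ∈ B ∩ T and x ∉ A, from which x ∈ T.

(⊇) This inclusion fails. Take B = ∅, A = ∅, T = {1}; then 1 ∈ T but 1 ∉ (T ∖ A) ∩ (B ∩ T).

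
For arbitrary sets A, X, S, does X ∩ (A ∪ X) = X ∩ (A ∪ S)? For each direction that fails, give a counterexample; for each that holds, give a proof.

Only the reverse inclusion holds.

(⊇) Let x ∈ X ∩ (A ∪ S). Then either x ∈ A ∩ X and x ∉ S; or x ∈ X ∩ S and x ∉ A; or x ∈ A ∩ X ∩ S. In each case x ∈ X ∩ (A ∪ X), so X ∩ (A ∪ S) ⊆ X ∩ (A ∪ X).

(⊆) This inclusion fails. Take A = ∅, X = {1}, S = ∅; then 1 ∈ X ∩ (A ∪ X) but 1 ∉ X ∩ (A ∪ S).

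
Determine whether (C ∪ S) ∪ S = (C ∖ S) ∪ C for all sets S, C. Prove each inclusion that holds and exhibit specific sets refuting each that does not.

Forward inclusion. This inclusion fails. Take S = {1}, C = ∅; then 1 ∈ (C ∪ S) ∪ S but 1 ∉ (C ∖ S) ∪ C.

Reverse inclusion. Let x ∈ (C ∖ S) ∪ C. Then either x ∈ C and x ∉ S; or x ∈ S ∩ C. In each case x ∈ (C ∪ S) ∪ S, so (C ∖ S) ∪ C ⊆ (C ∪ S) ∪ S.

Only the reverse inclusion holds.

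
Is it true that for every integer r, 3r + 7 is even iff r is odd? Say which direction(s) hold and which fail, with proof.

The biconditional holds.

(→) Suppose 3r + 7 is even. Since 3 is odd, 3r and r have the same parity, so 3r + 7 ≡ r + 7 (mod 2). As 7 is odd, 3r + 7 is even exactly when r is odd. Thus r is odd.

(←) Conversely, suppose r is odd; write r = 2j + 1. Then 3r + 7 = 3·(2j + 1) + 7 = 2·3j + 10, which is even.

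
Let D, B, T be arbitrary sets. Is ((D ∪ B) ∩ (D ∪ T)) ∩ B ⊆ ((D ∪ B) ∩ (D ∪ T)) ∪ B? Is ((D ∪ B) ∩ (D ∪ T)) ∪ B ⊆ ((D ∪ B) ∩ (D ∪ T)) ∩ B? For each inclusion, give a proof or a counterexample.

(⊆) Let x ∈ ((D ∪ B) ∩ (D ∪ T)) ∩ B. Then either x ∈ D ∩ B and x ∉ T; or x ∈ B ∩ T and x ∉ D; or x ∈ D ∩ B ∩ T. In each case x ∈ ((D ∪ B) ∩ (D ∪ T)) ∪ B, so ((D ∪ B) ∩ (D ∪ T)) ∩ B ⊆ ((D ∪ B) ∩ (D ∪ T)) ∪ B.

(⊇) This inclusion fails. Take D = {1}, B = ∅, T = ∅; then 1 ∈ ((D ∪ B) ∩ (D ∪ T)) ∪ B but 1 ∉ ((D ∪ B) ∩ (D ∪ T)) ∩ B.

Only the forward inclusion holds.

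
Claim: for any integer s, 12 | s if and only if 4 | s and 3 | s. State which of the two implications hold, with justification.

(→) If 12 ∣ s, write s = 12q. Since 12 = 3·4, s = 4·(3q), so 4 ∣ s; and since 12 = 4·3, s = 3·(4q), so 3 ∣ s.

(←) Suppose 4 ∣ s and 3 ∣ s. Any common multiple of 4 and 3 is a multiple of their lcm; here gcd(4, 3) = 1, so lcm(4, 3) = 4·3 = 12, so 12 ∣ s.

Both implications hold.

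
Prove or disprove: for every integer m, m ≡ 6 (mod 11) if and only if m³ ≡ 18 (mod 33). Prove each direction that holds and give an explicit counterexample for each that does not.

Only the converse holds.

(⇒) This fails: take m = 17. Then 17 ≡ 6 (mod 11), but 17³ = 4913 ≡ 29 (mod 33), not 18.

(⇐) Conversely, the residues r modulo 33 with r³ ≡ 18 (mod 33) are exactly {6}, and each is ≡ 6 (mod 11).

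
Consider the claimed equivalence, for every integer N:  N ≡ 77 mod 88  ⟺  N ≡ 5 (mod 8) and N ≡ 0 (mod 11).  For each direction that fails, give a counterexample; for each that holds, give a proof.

Both implications hold.

(⟹) Suppose N ≡ 77 (mod 88); write N = 88j + 77. Since 8 ∣ 88, reducing mod 8 gives N ≡ 77 ≡ 5 (mod 8); since 11 ∣ 88, reducing mod 11 gives N ≡ 77 ≡ 0 (mod 11).

(⟸) Conversely, if N ≡ 5 (mod 8) and N ≡ 0 (mod 11), then by the Chinese remainder theorem N ≡ 77 (mod 88). This is exactly N ≡ 77 (mod 88).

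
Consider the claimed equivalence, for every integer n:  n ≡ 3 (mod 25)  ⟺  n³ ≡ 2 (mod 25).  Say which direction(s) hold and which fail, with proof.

(⟸) Suppose n³ ≡ 2 (mod 25). The only residue r in {0, …, 24} with r³ ≡ 2 (mod 25) is r = 3, so n ≡ 3 (mod 25).

(⟹) Suppose n ≡ 3 (mod 25). Write n = 25j + 3. Then (25j + 3)³ = 15625j³ + 5625j² + 675j + 27 = 25(625j³ + 225j² + 27j + 1) + 2, so n³ ≡ 2 (mod 25).

The biconditional holds.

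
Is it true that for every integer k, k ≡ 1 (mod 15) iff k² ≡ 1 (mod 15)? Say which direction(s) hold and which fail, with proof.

Only the forward direction holds.

(⇒) Suppose k ≡ 1 (mod 15). Write k = 15j + 1. Then (15j + 1)² = 225j² + 30j + 1 = 15(15j² + 2j) + 1, so k² ≡ 1 (mod 15).

(⇐) This fails: take k = 4. Then 4² = 16 ≡ 1 (mod 15), yet 4 ≡ 4 (mod 15), not 1.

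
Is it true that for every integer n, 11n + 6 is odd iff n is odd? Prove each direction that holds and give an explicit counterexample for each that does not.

Both implications hold.

Forward direction. Suppose 11n + 6 is odd. Since 11 is odd, 11n and n have the same parity, so 11n + 6 ≡ n + 6 (mod 2). As 6 is even, 11n + 6 is odd exactly when n is odd. Thus n is odd.

Converse. Suppose n is odd; write n = 2j + 1. Then 11n + 6 = 11·(2j + 1) + 6 = 2·11j + 17, which is odd.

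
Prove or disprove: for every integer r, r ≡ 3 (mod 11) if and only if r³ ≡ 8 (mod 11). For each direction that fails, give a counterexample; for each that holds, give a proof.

Neither direction holds.

(→) This fails: take r = 3. Then 3 ≡ 3 (mod 11), but 3³ = 27 ≡ 5 (mod 11), not 8.

(←) This fails: take r = 2. Then 2³ = 8 ≡ 8 (mod 11), yet 2 ≡ 2 (mod 11), not 3.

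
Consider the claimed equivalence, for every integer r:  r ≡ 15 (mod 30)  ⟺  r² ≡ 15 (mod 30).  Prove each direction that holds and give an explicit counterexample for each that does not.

(⟸) Suppose r² ≡ 15 (mod 30). The only residue r in {0, …, 29} with r² ≡ 15 (mod 30) is r = 15, so r ≡ 15 (mod 30).

(⟹) Suppose r ≡ 15 (mod 30). Write r = 30j + 15. Then (30j + 15)² = 900j² + 900j + 225 = 30(30j² + 30j + 7) + 15, so r² ≡ 15 (mod 30).

Both directions hold; the statement is true.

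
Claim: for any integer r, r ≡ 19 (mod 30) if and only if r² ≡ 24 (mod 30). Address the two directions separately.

(⟹) This fails: take r = 19. Then 19 ≡ 19 (mod 30), but 19² = 361 ≡ 1 (mod 30), not 24.

(⟸) This fails: take r = 12. Then 12² = 144 ≡ 24 (mod 30), yet 12 ≡ 12 (mod 30), not 19.

Neither direction holds.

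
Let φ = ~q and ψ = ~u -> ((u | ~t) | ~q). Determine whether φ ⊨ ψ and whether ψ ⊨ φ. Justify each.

(⟹) Assume the antecedent. If q is true, the antecedent cannot hold. If q is false, ~u -> ((u | ~t) | ~q) reduces to true regardless of the other variables. Either way ~u -> ((u | ~t) | ~q) holds.

(⟸) This fails. Under q = T, u = F, t = F, the left side is false but the right side is true.

(⇒) holds; (⇐) fails.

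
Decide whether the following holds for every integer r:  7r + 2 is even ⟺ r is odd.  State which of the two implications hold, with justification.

(⟹) This fails: r = 6 gives 7r + 2 = 44, which is even, but 6 is even, not odd.

(⟸) This also fails: r = 1 is odd, but 7r + 2 = 9 is odd, not even.

(⇒) fails and (⇐) fails.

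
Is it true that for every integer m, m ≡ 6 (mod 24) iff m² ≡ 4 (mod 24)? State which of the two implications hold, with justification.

Neither implication holds.

(⟹) This fails: take m = 6. Then 6 ≡ 6 (mod 24), but 6² = 36 ≡ 12 (mod 24), not 4.

(⟸) This fails: take m = 2. Then 2² = 4 ≡ 4 (mod 24), yet 2 ≡ 2 (mod 24), not 6.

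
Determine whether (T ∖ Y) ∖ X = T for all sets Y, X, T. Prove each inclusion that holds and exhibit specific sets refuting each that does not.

The sets are not equal: only the forward inclusion holds.

(⊆) Let x ∈ (T ∖ Y) ∖ X. Then x ∈ T and x ∉ Y, X, from which x ∈ T.

(⊇) This inclusion fails. Take Y = {1}, X = ∅, T = {1}; then 1 ∈ T but 1 ∉ (T ∖ Y) ∖ X.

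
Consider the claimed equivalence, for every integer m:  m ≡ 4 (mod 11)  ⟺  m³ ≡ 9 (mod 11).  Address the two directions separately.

Both directions hold; the statement is true.

Forward direction. Suppose m ≡ 4 (mod 11). Write m = 11j + 4. Then (11j + 4)³ = 1331j³ + 1452j² + 528j + 64 = 11(121j³ + 132j² + 48j + 5) + 9, so m³ ≡ 9 (mod 11).

Converse. Suppose m³ ≡ 9 (mod 11). The only residue r in {0, …, 10} with r³ ≡ 9 (mod 11) is r = 4, so m ≡ 4 (mod 11).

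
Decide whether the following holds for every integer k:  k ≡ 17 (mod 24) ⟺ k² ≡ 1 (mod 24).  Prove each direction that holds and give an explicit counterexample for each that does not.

The forward direction holds; the converse fails.

(⇒) Suppose k ≡ 17 (mod 24). Write k = 24j + 17. Then (24j + 17)² = 576j² + 816j + 289 = 24(24j² + 34j + 12) + 1, so k² ≡ 1 (mod 24).

(⇐) This fails: take k = 1. Then 1² = 1 ≡ 1 (mod 24), yet 1 ≡ 1 (mod 24), not 17.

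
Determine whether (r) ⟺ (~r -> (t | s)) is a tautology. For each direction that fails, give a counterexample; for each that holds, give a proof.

(⇒) holds; (⇐) fails.

(→) Assume the antecedent. If t is true, ~r -> (t | s) reduces to true regardless of the other variables. If t is false, the antecedent forces (t = F, s = F, r = T) or (t = F, s = T, r = T), and ~r -> (t | s) holds there. Either way ~r -> (t | s) holds.

(←) This fails. Under t = T, s = F, r = F, the left side is false but the right side is true.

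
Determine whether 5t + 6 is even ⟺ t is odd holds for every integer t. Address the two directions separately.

Neither direction holds.

(⇒) This fails: t = 0 gives 5t + 6 = 6, which is even, but 0 is even, not odd.

(⇐) This also fails: t = 5 is odd, but 5t + 6 = 31 is odd, not even.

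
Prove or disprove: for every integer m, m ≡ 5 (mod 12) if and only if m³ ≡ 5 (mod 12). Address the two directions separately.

(⟹) Suppose m ≡ 5 (mod 12). Write m = 12j + 5. Then (12j + 5)³ = 1728j³ + 2160j² + 900j + 125 = 12(144j³ + 180j² + 75j + 10) + 5, so m³ ≡ 5 (mod 12).

(⟸) Conversely, suppose m³ ≡ 5 (mod 12). The only residue r in {0, …, 11} with r³ ≡ 5 (mod 12) is r = 5, so m ≡ 5 (mod 12).

The biconditional holds.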